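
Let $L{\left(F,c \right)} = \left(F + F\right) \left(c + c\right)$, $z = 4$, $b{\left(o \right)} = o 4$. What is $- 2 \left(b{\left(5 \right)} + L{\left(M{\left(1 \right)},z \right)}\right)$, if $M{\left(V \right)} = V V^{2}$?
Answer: $-72$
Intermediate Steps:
$b{\left(o \right)} = 4 o$
$M{\left(V \right)} = V^{3}$
$L{\left(F,c \right)} = 4 F c$ ($L{\left(F,c \right)} = 2 F 2 c = 4 F c$)
$- 2 \left(b{\left(5 \right)} + L{\left(M{\left(1 \right)},z \right)}\right) = - 2 \left(4 \cdot 5 + 4 \cdot 1^{3} \cdot 4\right) = - 2 \left(20 + 4 \cdot 1 \cdot 4\right) = - 2 \left(20 + 16\right) = \left(-2\right) 36 = -72$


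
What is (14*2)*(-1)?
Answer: -28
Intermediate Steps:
(14*2)*(-1) = 28*(-1) = -28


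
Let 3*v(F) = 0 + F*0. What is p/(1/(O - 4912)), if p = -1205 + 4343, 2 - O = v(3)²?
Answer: -15407580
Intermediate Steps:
v(F) = 0 (v(F) = (0 + F*0)/3 = (0 + 0)/3 = (⅓)*0 = 0)
O = 2 (O = 2 - 1*0² = 2 - 1*0 = 2 + 0 = 2)
p = 3138
p/(1/(O - 4912)) = 3138/(1/(2 - 4912)) = 3138/(1/(-4910)) = 3138/(-1/4910) = 3138*(-4910) = -15407580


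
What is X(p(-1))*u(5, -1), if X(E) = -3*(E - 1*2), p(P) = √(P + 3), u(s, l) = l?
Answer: -6 + 3*√2 ≈ -1.7574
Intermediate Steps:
p(P) = √(3 + P)
X(E) = 6 - 3*E (X(E) = -3*(E - 2) = -3*(-2 + E) = 6 - 3*E)
X(p(-1))*u(5, -1) = (6 - 3*√(3 - 1))*(-1) = (6 - 3*√2)*(-1) = -6 + 3*√2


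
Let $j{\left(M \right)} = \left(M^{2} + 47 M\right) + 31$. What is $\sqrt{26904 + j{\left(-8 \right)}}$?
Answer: $\sqrt{26623} \approx 163.17$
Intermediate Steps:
$j{\left(M \right)} = 31 + M^{2} + 47 M$
$\sqrt{26904 + j{\left(-8 \right)}} = \sqrt{26904 + \left(31 + \left(-8\right)^{2} + 47 \left(-8\right)\right)} = \sqrt{26904 + \left(31 + 64 - 376\right)} = \sqrt{26904 - 281} = \sqrt{26623}$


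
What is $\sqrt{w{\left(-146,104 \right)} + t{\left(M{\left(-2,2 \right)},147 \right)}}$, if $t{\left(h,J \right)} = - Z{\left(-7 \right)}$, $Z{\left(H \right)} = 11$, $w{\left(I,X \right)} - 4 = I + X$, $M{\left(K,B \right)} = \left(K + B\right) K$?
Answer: $7 i \approx 7.0 i$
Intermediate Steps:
$M{\left(K,B \right)} = K \left(B + K\right)$ ($M{\left(K,B \right)} = \left(B + K\right) K = K \left(B + K\right)$)
$w{\left(I,X \right)} = 4 + I + X$ ($w{\left(I,X \right)} = 4 + \left(I + X\right) = 4 + I + X$)
$t{\left(h,J \right)} = -11$ ($t{\left(h,J \right)} = \left(-1\right) 11 = -11$)
$\sqrt{w{\left(-146,104 \right)} + t{\left(M{\left(-2,2 \right)},147 \right)}} = \sqrt{\left(4 - 146 + 104\right) - 11} = \sqrt{-38 - 11} = \sqrt{-49} = 7 i$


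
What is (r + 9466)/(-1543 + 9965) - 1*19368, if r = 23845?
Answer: -163083985/8422 ≈ -19364.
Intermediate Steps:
(r + 9466)/(-1543 + 9965) - 1*19368 = (23845 + 9466)/(-1543 + 9965) - 1*19368 = 33311/8422 - 19368 = -163083985/8422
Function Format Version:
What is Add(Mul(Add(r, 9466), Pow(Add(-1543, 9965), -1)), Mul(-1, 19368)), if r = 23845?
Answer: Rational(-163083985, 8422) ≈ -19364.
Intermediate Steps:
Add(Mul(Add(r, 9466), Pow(Add(-1543, 9965), -1)), Mul(-1, 19368)) = Add(Mul(Add(23845, 9466), Pow(Add(-1543, 9965), -1)), Mul(-1, 19368)) = Add(Mul(33311, Pow(8422, -1)), -19368) = Add(Mul(33311, Rational(1, 8422)), -19368) = Add(Rational(33311, 8422), -19368) = Rational(-163083985, 8422)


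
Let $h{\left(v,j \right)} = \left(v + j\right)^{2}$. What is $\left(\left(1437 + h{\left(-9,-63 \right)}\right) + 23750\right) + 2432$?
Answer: $32803$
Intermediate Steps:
$h{\left(v,j \right)} = \left(j + v\right)^{2}$
$\left(\left(1437 + h{\left(-9,-63 \right)}\right) + 23750\right) + 2432 = \left(\left(1437 + \left(-63 - 9\right)^{2}\right) + 23750\right) + 2432 = \left(\left(1437 + \left(-72\right)^{2}\right) + 23750\right) + 2432 = \left(\left(1437 + 5184\right) + 23750\right) + 2432 = \left(6621 + 23750\right) + 2432 = 30371 + 2432 = 32803$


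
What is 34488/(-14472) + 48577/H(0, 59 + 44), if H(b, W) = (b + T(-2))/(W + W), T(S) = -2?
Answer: -1005690110/201 ≈ -5.0034e+6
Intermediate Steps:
H(b, W) = (-2 + b)/(2*W) (H(b, W) = (b - 2)/(W + W) = (-2 + b)/((2*W)) = (-2 + b)*(1/(2*W)) = (-2 + b)/(2*W))
34488/(-14472) + 48577/H(0, 59 + 44) = 34488/(-14472) + 48577/(((-2 + 0)/(2*(59 + 44)))) = 34488*(-1/14472) + 48577/(((½)*(-2)/103)) = -479/201 + 48577/(((½)*(1/103)*(-2))) = -479/201 + 48577/(-1/103) = -479/201 + 48577*(-103) = -479/201 - 5003431 = -1005690110/201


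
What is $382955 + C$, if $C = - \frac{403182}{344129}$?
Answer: $\frac{131785518013}{344129} \approx 3.8295 \cdot 10^{5}$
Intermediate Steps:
$C = - \frac{403182}{344129}$ ($C = \left(-403182\right) \frac{1}{344129} = - \frac{403182}{344129} \approx -1.1716$)
$382955 + C = 382955 - \frac{403182}{344129} = \frac{131785518013}{344129}$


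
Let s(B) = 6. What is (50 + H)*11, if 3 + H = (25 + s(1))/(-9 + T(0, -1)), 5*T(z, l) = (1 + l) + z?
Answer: 4312/9 ≈ 479.11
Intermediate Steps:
T(z, l) = ⅕ + l/5 + z/5 (T(z, l) = ((1 + l) + z)/5 = (1 + l + z)/5 = ⅕ + l/5 + z/5)
H = -58/9 (H = -3 + (25 + 6)/(-9 + (⅕ + (⅕)*(-1) + (⅕)*0)) = -3 + 31/(-9 + (⅕ - ⅕ + 0)) = -3 + 31/(-9 + 0) = -3 + 31/(-9) = -3 + 31*(-⅑) = -3 - 31/9 = -58/9 ≈ -6.4444)
(50 + H)*11 = (50 - 58/9)*11 = (392/9)*11 = 4312/9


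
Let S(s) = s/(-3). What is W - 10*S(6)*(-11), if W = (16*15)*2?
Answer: 260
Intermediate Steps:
S(s) = -s/3 (S(s) = s*(-1/3) = -s/3)
W = 480 (W = 240*2 = 480)
W - 10*S(6)*(-11) = 480 - 10*(-1/3*6)*(-11) = 480 - 10*(-2)*(-11) = 480 - (-20)*(-11) = 480 - 1*220 = 480 - 220 = 260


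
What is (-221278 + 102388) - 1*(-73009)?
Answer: -45881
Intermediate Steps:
(-221278 + 102388) - 1*(-73009) = -118890 + 73009 = -45881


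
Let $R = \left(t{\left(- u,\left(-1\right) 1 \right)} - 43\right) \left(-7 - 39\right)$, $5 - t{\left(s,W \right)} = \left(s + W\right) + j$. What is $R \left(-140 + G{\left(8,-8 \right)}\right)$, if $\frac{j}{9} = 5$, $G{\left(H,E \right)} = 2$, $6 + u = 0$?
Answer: $-558624$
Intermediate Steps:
$u = -6$ ($u = -6 + 0 = -6$)
$j = 45$ ($j = 9 \cdot 5 = 45$)
$t{\left(s,W \right)} = -40 - W - s$ ($t{\left(s,W \right)} = 5 - \left(\left(s + W\right) + 45\right) = 5 - \left(\left(W + s\right) + 45\right) = 5 - \left(45 + W + s\right) = -40 - W - s$)
$R = 4048$ ($R = \left(\left(-40 - \left(-1\right) 1 - \left(-1\right) \left(-6\right)\right) - 43\right) \left(-7 - 39\right) = \left(\left(-40 - -1 - 6\right) - 43\right) \left(-46\right) = \left(\left(-40 + 1 - 6\right) - 43\right) \left(-46\right) = \left(-45 - 43\right) \left(-46\right) = \left(-88\right) \left(-46\right) = 4048$)
$R \left(-140 + G{\left(8,-8 \right)}\right) = 4048 \left(-140 + 2\right) = 4048 \left(-138\right) = -558624$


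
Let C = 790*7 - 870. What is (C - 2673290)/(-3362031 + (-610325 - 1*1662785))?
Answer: 2668630/5635141 ≈ 0.47357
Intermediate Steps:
C = 4660 (C = 5530 - 870 = 4660)
(C - 2673290)/(-3362031 + (-610325 - 1*1662785)) = (4660 - 2673290)/(-3362031 + (-610325 - 1*1662785)) = -2668630/(-3362031 + (-610325 - 1662785)) = -2668630/(-3362031 - 2273110) = -2668630/(-5635141) = -2668630*(-1/5635141) = 2668630/5635141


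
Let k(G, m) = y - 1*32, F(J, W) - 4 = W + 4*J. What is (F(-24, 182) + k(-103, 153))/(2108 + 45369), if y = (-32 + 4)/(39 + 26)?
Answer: 3742/3086005 ≈ 0.0012126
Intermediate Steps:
F(J, W) = 4 + W + 4*J (F(J, W) = 4 + (W + 4*J) = 4 + W + 4*J)
y = -28/65 ≈ -0.43077
k(G, m) = -2108/65 (k(G, m) = -28/65 - 1*32 = -28/65 - 32 = -2108/65)
(F(-24, 182) + k(-103, 153))/(2108 + 45369) = ((4 + 182 + 4*(-24)) - 2108/65)/(2108 + 45369) = ((4 + 182 - 96) - 2108/65)/47477 = (90 - 2108/65)*(1/47477) = (3742/65)*(1/47477) = 3742/3086005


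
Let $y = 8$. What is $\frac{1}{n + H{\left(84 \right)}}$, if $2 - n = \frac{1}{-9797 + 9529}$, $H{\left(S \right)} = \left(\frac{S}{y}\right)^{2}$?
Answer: $\frac{67}{7521} \approx 0.0089084$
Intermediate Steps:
$H{\left(S \right)} = \frac{S^{2}}{64}$ ($H{\left(S \right)} = \left(\frac{S}{8}\right)^{2} = \frac{S^{2}}{64}$)
$n = \frac{537}{268}$ ($n = 2 - \frac{1}{-9797 + 9529} = 2 - \frac{1}{-268} = 2 - - \frac{1}{268} = 2 + \frac{1}{268} = \frac{537}{268} \approx 2.0037$)
$\frac{1}{n + H{\left(84 \right)}} = \frac{1}{\frac{537}{268} + \frac{84^{2}}{64}} = \frac{1}{\frac{537}{268} + \frac{1}{64} \cdot 7056} = \frac{1}{\frac{537}{268} + \frac{441}{4}} = \frac{1}{\frac{7521}{67}} = \frac{67}{7521}$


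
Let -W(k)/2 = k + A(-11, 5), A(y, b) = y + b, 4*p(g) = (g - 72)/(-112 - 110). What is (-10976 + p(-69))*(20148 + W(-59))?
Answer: -32940080011/148 ≈ -2.2257e+8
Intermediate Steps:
p(g) = 3/37 - g/888 (p(g) = ((g - 72)/(-112 - 110))/4 = ((-72 + g)/(-222))/4 = ((-72 + g)*(-1/222))/4 = (12/37 - g/222)/4 = 3/37 - g/888)
A(y, b) = b + y
W(k) = 12 - 2*k (W(k) = -2*(k + (5 - 11)) = -2*(k - 6) = -2*(-6 + k) = 12 - 2*k)
(-10976 + p(-69))*(20148 + W(-59)) = (-10976 + (3/37 - 1/888*(-69)))*(20148 + (12 - 2*(-59))) = (-10976 + (3/37 + 23/296))*(20148 + (12 + 118)) = (-10976 + 47/296)*(20148 + 130) = -3248849/296*20278 = -32940080011/148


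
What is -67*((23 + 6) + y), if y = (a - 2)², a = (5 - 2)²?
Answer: -5226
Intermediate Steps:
a = 9 (a = 3² = 9)
y = 49 (y = (9 - 2)² = 7² = 49)
-67*((23 + 6) + y) = -67*((23 + 6) + 49) = -67*(29 + 49) = -67*78 = -5226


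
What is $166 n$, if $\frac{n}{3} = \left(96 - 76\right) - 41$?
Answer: $-10458$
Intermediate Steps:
$n = -63$ ($n = 3 \left(\left(96 - 76\right) - 41\right) = 3 \left(20 - 41\right) = 3 \left(-21\right) = -63$)
$166 n = 166 \left(-63\right) = -10458$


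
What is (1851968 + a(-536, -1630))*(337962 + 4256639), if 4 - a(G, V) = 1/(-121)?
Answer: 93599796852583/11 ≈ 8.5091e+12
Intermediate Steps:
a(G, V) = 485/121 (a(G, V) = 4 - 1/(-121) = 4 - 1*(-1/121) = 4 + 1/121 = 485/121)
(1851968 + a(-536, -1630))*(337962 + 4256639) = (1851968 + 485/121)*(337962 + 4256639) = (224088613/121)*4594601 = 93599796852583/11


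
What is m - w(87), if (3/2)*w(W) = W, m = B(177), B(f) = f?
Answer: 119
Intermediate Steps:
m = 177
w(W) = 2*W/3
m - w(87) = 177 - 2*87/3 = 177 - 1*58 = 177 - 58 = 119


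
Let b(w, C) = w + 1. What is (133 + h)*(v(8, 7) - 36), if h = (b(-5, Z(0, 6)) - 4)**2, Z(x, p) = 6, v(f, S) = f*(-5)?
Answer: -14972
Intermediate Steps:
v(f, S) = -5*f
b(w, C) = 1 + w
h = 64 (h = ((1 - 5) - 4)**2 = (-4 - 4)**2 = (-8)**2 = 64)
(133 + h)*(v(8, 7) - 36) = (133 + 64)*(-5*8 - 36) = 197*(-40 - 36) = 197*(-76) = -14972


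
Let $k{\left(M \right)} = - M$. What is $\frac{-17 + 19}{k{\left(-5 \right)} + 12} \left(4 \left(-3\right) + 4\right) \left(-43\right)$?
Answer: $\frac{688}{17} \approx 40.471$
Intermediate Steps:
$\frac{-17 + 19}{k{\left(-5 \right)} + 12} \left(4 \left(-3\right) + 4\right) \left(-43\right) = \frac{-17 + 19}{\left(-1\right) \left(-5\right) + 12} \left(4 \left(-3\right) + 4\right) \left(-43\right) = \frac{2}{5 + 12} \left(-12 + 4\right) \left(-43\right) = \frac{2}{17} \left(-8\right) \left(-43\right) = \left(- \frac{16}{17}\right) \left(-43\right) = \frac{688}{17}$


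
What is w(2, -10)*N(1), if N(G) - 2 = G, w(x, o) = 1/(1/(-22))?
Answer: -66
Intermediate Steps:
w(x, o) = -22 (w(x, o) = 1/(-1/22) = -22)
N(G) = 2 + G
w(2, -10)*N(1) = -22*(2 + 1) = -22*3 = -66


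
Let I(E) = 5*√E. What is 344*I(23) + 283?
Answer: 283 + 1720*√23 ≈ 8531.8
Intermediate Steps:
344*I(23) + 283 = 344*(5*√23) + 283 = 1720*√23 + 283 = 283 + 1720*√23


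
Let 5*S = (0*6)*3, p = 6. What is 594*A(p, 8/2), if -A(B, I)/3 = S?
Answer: 0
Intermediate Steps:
S = 0 (S = ((0*6)*3)/5 = (0*3)/5 = (1/5)*0 = 0)
A(B, I) = 0 (A(B, I) = -3*0 = 0)
594*A(p, 8/2) = 594*0 = 0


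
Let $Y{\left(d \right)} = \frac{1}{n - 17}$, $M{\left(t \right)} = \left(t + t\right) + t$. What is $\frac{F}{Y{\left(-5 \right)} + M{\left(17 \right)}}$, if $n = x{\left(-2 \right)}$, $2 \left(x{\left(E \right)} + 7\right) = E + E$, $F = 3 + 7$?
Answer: $\frac{52}{265} \approx 0.19623$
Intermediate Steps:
$M{\left(t \right)} = 3 t$ ($M{\left(t \right)} = 2 t + t = 3 t$)
$F = 10$
$x{\left(E \right)} = -7 + E$ ($x{\left(E \right)} = -7 + \frac{E + E}{2} = -7 + \frac{2 E}{2} = -7 + E$)
$n = -9$ ($n = -7 - 2 = -9$)
$Y{\left(d \right)} = - \frac{1}{26}$ ($Y{\left(d \right)} = \frac{1}{-9 - 17} = \frac{1}{-26} = - \frac{1}{26}$)
$\frac{F}{Y{\left(-5 \right)} + M{\left(17 \right)}} = \frac{10}{- \frac{1}{26} + 3 \cdot 17} = \frac{10}{- \frac{1}{26} + 51} = \frac{10}{\frac{1325}{26}} = 10 \cdot \frac{26}{1325} = \frac{52}{265}$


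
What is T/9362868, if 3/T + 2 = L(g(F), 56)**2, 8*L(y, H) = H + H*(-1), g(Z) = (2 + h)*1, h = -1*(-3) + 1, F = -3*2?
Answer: -1/6241912 ≈ -1.6021e-7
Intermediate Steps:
F = -6
h = 4 (h = 3 + 1 = 4)
g(Z) = 6 (g(Z) = (2 + 4)*1 = 6*1 = 6)
L(y, H) = 0 (L(y, H) = (H + H*(-1))/8 = (H - H)/8 = (1/8)*0 = 0)
T = -3/2 (T = 3/(-2 + 0**2) = 3/(-2 + 0) = 3/(-2) = 3*(-1/2) = -3/2 ≈ -1.5000)
T/9362868 = -3/2/9362868 = -3/2*1/9362868 = -1/6241912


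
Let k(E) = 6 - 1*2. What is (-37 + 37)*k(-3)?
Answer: 0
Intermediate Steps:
k(E) = 4 (k(E) = 6 - 2 = 4)
(-37 + 37)*k(-3) = (-37 + 37)*4 = 0*4 = 0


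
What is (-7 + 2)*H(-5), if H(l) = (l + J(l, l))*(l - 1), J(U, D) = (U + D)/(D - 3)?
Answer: -225/2 ≈ -112.50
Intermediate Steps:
J(U, D) = (D + U)/(-3 + D)
H(l) = (-1 + l)*(l + 2*l/(-3 + l)) (H(l) = (l + (l + l)/(-3 + l))*(l - 1) = (l + (2*l)/(-3 + l))*(-1 + l) = (l + 2*l/(-3 + l))*(-1 + l) = (-1 + l)*(l + 2*l/(-3 + l)))
(-7 + 2)*H(-5) = (-7 + 2)*(-5*(1 + (-5)² - 2*(-5))/(-3 - 5)) = -(-25)*(1 + 25 + 10)/(-8) = -(-25)*(-1)*36/8 = -5*45/2 = -225/2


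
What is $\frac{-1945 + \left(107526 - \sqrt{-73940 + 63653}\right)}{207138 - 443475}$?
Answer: $- \frac{105581}{236337} + \frac{3 i \sqrt{127}}{78779} \approx -0.44674 + 0.00042915 i$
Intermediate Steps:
$\frac{-1945 + \left(107526 - \sqrt{-73940 + 63653}\right)}{207138 - 443475} = \frac{-1945 + \left(107526 - \sqrt{-10287}\right)}{-236337} = \left(-1945 + \left(107526 - 9 i \sqrt{127}\right)\right) \left(- \frac{1}{236337}\right) = \left(105581 - 9 i \sqrt{127}\right) \left(- \frac{1}{236337}\right) = - \frac{105581}{236337} + \frac{3 i \sqrt{127}}{78779}$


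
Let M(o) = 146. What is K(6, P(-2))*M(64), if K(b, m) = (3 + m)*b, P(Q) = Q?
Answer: 876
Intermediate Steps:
K(b, m) = b*(3 + m)
K(6, P(-2))*M(64) = (6*(3 - 2))*146 = (6*1)*146 = 6*146 = 876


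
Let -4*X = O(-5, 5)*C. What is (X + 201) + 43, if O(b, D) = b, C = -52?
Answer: 179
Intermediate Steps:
X = -65 (X = -(-5)*(-52)/4 = -¼*260 = -65)
(X + 201) + 43 = (-65 + 201) + 43 = 136 + 43 = 179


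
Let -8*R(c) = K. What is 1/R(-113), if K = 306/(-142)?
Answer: 568/153 ≈ 3.7124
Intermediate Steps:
K = -153/71 (K = 306*(-1/142) = -153/71 ≈ -2.1549)
R(c) = 153/568 (R(c) = -⅛*(-153/71) = 153/568)
1/R(-113) = 1/(153/568) = 568/153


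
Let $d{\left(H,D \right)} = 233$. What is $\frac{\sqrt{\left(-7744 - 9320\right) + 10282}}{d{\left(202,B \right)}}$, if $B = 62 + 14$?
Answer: $\frac{i \sqrt{6782}}{233} \approx 0.35345 i$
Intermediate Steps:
$B = 76$
$\frac{\sqrt{\left(-7744 - 9320\right) + 10282}}{d{\left(202,B \right)}} = \frac{\sqrt{\left(-7744 - 9320\right) + 10282}}{233} = \sqrt{\left(-7744 - 9320\right) + 10282} \cdot \frac{1}{233} = \sqrt{-17064 + 10282} \cdot \frac{1}{233} = \sqrt{-6782} \cdot \frac{1}{233} = i \sqrt{6782} \cdot \frac{1}{233} = \frac{i \sqrt{6782}}{233}$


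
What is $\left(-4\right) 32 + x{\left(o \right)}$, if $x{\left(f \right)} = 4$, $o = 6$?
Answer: $-124$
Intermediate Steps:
$\left(-4\right) 32 + x{\left(o \right)} = \left(-4\right) 32 + 4 = -128 + 4 = -124$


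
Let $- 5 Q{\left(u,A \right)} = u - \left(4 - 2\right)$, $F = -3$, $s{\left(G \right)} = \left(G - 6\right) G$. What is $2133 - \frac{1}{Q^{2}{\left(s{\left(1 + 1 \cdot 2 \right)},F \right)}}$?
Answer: $\frac{258068}{121} \approx 2132.8$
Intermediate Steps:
$s{\left(G \right)} = G \left(-6 + G\right)$ ($s{\left(G \right)} = \left(G - 6\right) G = \left(-6 + G\right) G = G \left(-6 + G\right)$)
$Q{\left(u,A \right)} = \frac{2}{5} - \frac{u}{5}$ ($Q{\left(u,A \right)} = - \frac{u - \left(4 - 2\right)}{5} = - \frac{u - 2}{5} = - \frac{-2 + u}{5} = \frac{2}{5} - \frac{u}{5}$)
$2133 - \frac{1}{Q^{2}{\left(s{\left(1 + 1 \cdot 2 \right)},F \right)}} = 2133 - \frac{1}{\left(\frac{2}{5} - \frac{\left(1 + 1 \cdot 2\right) \left(-6 + \left(1 + 1 \cdot 2\right)\right)}{5}\right)^{2}} = 2133 - \frac{1}{\left(\frac{2}{5} - \frac{\left(1 + 2\right) \left(-6 + \left(1 + 2\right)\right)}{5}\right)^{2}} = 2133 - \frac{1}{\left(\frac{2}{5} - \frac{3 \left(-6 + 3\right)}{5}\right)^{2}} = 2133 - \frac{1}{\left(\frac{2}{5} - \frac{3 \left(-3\right)}{5}\right)^{2}} = 2133 - \frac{1}{\left(\frac{2}{5} - - \frac{9}{5}\right)^{2}} = 2133 - \frac{1}{\left(\frac{2}{5} + \frac{9}{5}\right)^{2}} = 2133 - \frac{1}{\left(\frac{11}{5}\right)^{2}} = 2133 - \frac{1}{\frac{121}{25}} = 2133 - \frac{25}{121} = \frac{258068}{121}$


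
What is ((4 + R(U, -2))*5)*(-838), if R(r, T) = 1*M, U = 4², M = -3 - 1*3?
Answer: 8380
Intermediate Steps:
M = -6 (M = -3 - 3 = -6)
U = 16
R(r, T) = -6 (R(r, T) = 1*(-6) = -6)
((4 + R(U, -2))*5)*(-838) = ((4 - 6)*5)*(-838) = -2*5*(-838) = -10*(-838) = 8380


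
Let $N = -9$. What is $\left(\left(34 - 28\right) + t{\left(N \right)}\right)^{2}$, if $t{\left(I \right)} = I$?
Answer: $9$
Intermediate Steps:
$\left(\left(34 - 28\right) + t{\left(N \right)}\right)^{2} = \left(\left(34 - 28\right) - 9\right)^{2} = \left(6 - 9\right)^{2} = \left(-3\right)^{2} = 9$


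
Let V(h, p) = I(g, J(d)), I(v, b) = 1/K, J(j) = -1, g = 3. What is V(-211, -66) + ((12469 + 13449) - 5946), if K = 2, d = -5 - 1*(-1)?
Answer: 39945/2 ≈ 19973.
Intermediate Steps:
d = -4 (d = -5 + 1 = -4)
I(v, b) = ½ (I(v, b) = 1/2 = ½)
V(h, p) = ½
V(-211, -66) + ((12469 + 13449) - 5946) = ½ + ((12469 + 13449) - 5946) = ½ + (25918 - 5946) = ½ + 19972 = 39945/2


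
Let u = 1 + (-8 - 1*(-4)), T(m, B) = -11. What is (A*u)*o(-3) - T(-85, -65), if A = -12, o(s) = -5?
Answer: -169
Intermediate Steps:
u = -3 (u = 1 + (-8 + 4) = 1 - 4 = -3)
(A*u)*o(-3) - T(-85, -65) = -12*(-3)*(-5) - 1*(-11) = 36*(-5) + 11 = -180 + 11 = -169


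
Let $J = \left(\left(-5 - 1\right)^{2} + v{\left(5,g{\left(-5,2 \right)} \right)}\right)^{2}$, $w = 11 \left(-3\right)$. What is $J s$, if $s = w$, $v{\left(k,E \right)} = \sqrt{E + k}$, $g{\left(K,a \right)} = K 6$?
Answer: $-41943 - 11880 i \approx -41943.0 - 11880.0 i$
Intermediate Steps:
$g{\left(K,a \right)} = 6 K$
$w = -33$
$J = \left(36 + 5 i\right)^{2}$ ($J = \left(\left(-5 - 1\right)^{2} + \sqrt{6 \left(-5\right) + 5}\right)^{2} = \left(\left(-6\right)^{2} + \sqrt{-30 + 5}\right)^{2} = \left(36 + \sqrt{-25}\right)^{2} = \left(36 + 5 i\right)^{2} \approx 1271.0 + 360.0 i$)
$s = -33$
$J s = \left(1271 + 360 i\right) \left(-33\right) = -41943 - 11880 i$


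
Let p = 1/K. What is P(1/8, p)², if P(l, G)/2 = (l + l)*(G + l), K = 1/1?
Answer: 81/256 ≈ 0.31641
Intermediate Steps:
K = 1
p = 1 (p = 1/1 = 1)
P(l, G) = 4*l*(G + l) (P(l, G) = 2*((l + l)*(G + l)) = 2*((2*l)*(G + l)) = 2*(2*l*(G + l)) = 4*l*(G + l))
P(1/8, p)² = (4*(1 + 1/8)/8)² = (4*(⅛)*(1 + ⅛))² = (4*(⅛)*(9/8))² = (9/16)² = 81/256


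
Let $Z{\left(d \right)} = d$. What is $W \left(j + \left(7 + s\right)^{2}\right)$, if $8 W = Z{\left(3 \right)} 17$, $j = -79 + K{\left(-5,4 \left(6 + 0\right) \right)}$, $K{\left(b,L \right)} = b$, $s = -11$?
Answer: $- \frac{867}{2} \approx -433.5$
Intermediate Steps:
$j = -84$ ($j = -79 - 5 = -84$)
$W = \frac{51}{8}$ ($W = \frac{3 \cdot 17}{8} = \frac{1}{8} \cdot 51 = \frac{51}{8} \approx 6.375$)
$W \left(j + \left(7 + s\right)^{2}\right) = \frac{51 \left(-84 + \left(7 - 11\right)^{2}\right)}{8} = \frac{51 \left(-84 + \left(-4\right)^{2}\right)}{8} = \frac{51 \left(-84 + 16\right)}{8} = \frac{51}{8} \left(-68\right) = - \frac{867}{2}$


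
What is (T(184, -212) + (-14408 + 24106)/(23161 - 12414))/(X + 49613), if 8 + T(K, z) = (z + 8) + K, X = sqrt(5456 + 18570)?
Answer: -14448198634/26452942460021 + 291218*sqrt(24026)/26452942460021 ≈ -0.00054448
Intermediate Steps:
X = sqrt(24026) ≈ 155.00
T(K, z) = K + z (T(K, z) = -8 + ((z + 8) + K) = -8 + ((8 + z) + K) = -8 + (8 + K + z) = K + z)
(T(184, -212) + (-14408 + 24106)/(23161 - 12414))/(X + 49613) = ((184 - 212) + (-14408 + 24106)/(23161 - 12414))/(sqrt(24026) + 49613) = (-28 + 9698/10747)/(49613 + sqrt(24026)) = -291218/(10747*(49613 + sqrt(24026)))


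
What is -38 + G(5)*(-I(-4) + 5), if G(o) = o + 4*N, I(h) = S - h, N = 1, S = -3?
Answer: -2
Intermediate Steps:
I(h) = -3 - h
G(o) = 4 + o (G(o) = o + 4*1 = o + 4 = 4 + o)
-38 + G(5)*(-I(-4) + 5) = -38 + (4 + 5)*(-(-3 - 1*(-4)) + 5) = -38 + 9*(-(-3 + 4) + 5) = -38 + 9*(-1*1 + 5) = -38 + 9*(-1 + 5) = -38 + 9*4 = -38 + 36 = -2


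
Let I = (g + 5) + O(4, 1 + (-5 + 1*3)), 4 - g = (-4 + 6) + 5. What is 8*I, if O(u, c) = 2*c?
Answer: 0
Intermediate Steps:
g = -3 (g = 4 - ((-4 + 6) + 5) = 4 - (2 + 5) = 4 - 1*7 = 4 - 7 = -3)
I = 0 (I = (-3 + 5) + 2*(1 + (-5 + 1*3)) = 2 + 2*(1 + (-5 + 3)) = 2 + 2*(1 - 2) = 2 + 2*(-1) = 2 - 2 = 0)
8*I = 8*0 = 0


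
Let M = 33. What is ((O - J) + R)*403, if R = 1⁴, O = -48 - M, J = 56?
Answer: -54808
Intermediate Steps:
O = -81 (O = -48 - 1*33 = -48 - 33 = -81)
R = 1
((O - J) + R)*403 = ((-81 - 1*56) + 1)*403 = ((-81 - 56) + 1)*403 = (-137 + 1)*403 = -136*403 = -54808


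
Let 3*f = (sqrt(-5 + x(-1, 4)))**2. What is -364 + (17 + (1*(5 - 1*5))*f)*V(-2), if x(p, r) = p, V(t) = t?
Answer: -398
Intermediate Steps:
f = -2 (f = (sqrt(-5 - 1))**2/3 = (sqrt(-6))**2/3 = (I*sqrt(6))**2/3 = (1/3)*(-6) = -2)
-364 + (17 + (1*(5 - 1*5))*f)*V(-2) = -364 + (17 + (1*(5 - 1*5))*(-2))*(-2) = -364 + (17 + (1*(5 - 5))*(-2))*(-2) = -364 + (17 + (1*0)*(-2))*(-2) = -364 + (17 + 0*(-2))*(-2) = -364 + (17 + 0)*(-2) = -364 + 17*(-2) = -364 - 34 = -398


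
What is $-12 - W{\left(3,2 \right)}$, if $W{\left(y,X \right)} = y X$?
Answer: $-18$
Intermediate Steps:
$W{\left(y,X \right)} = X y$
$-12 - W{\left(3,2 \right)} = -12 - 2 \cdot 3 = -12 - 6 = -18$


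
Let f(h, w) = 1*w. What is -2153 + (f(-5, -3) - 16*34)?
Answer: -2700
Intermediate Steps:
f(h, w) = w
-2153 + (f(-5, -3) - 16*34) = -2153 + (-3 - 16*34) = -2153 + (-3 - 544) = -2153 - 547 = -2700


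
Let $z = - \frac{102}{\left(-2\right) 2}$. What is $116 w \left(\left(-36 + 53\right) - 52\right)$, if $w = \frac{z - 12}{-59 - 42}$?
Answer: $\frac{54810}{101} \approx 542.67$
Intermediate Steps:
$z = \frac{51}{2}$ ($z = - \frac{102}{-4} = \left(-102\right) \left(- \frac{1}{4}\right) = \frac{51}{2} \approx 25.5$)
$w = - \frac{27}{202}$ ($w = \frac{\frac{51}{2} - 12}{-59 - 42} = \frac{27}{2 \left(-101\right)} = \frac{27}{2} \left(- \frac{1}{101}\right) = - \frac{27}{202} \approx -0.13366$)
$116 w \left(\left(-36 + 53\right) - 52\right) = 116 \left(- \frac{27}{202}\right) \left(\left(-36 + 53\right) - 52\right) = - \frac{1566 \left(17 - 52\right)}{101} = \left(- \frac{1566}{101}\right) \left(-35\right) = \frac{54810}{101}$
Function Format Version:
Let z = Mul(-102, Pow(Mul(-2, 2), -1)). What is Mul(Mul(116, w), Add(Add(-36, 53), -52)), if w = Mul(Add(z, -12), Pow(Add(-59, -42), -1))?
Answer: Rational(54810, 101) ≈ 542.67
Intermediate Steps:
z = Rational(51, 2) (z = Mul(-102, Pow(-4, -1)) = Mul(-102, Rational(-1, 4)) = Rational(51, 2) ≈ 25.500)
w = Rational(-27, 202) (w = Mul(Add(Rational(51, 2), -12), Pow(Add(-59, -42), -1)) = Mul(Rational(27, 2), Pow(-101, -1)) = Mul(Rational(27, 2), Rational(-1, 101)) = Rational(-27, 202) ≈ -0.13366)
Mul(Mul(116, w), Add(Add(-36, 53), -52)) = Mul(Mul(116, Rational(-27, 202)), Add(Add(-36, 53), -52)) = Mul(Rational(-1566, 101), Add(17, -52)) = Mul(Rational(-1566, 101), -35) = Rational(54810, 101)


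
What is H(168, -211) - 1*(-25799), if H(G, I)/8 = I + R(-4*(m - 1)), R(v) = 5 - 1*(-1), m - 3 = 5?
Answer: 24159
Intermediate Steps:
m = 8 (m = 3 + 5 = 8)
R(v) = 6 (R(v) = 5 + 1 = 6)
H(G, I) = 48 + 8*I (H(G, I) = 8*(I + 6) = 8*(6 + I) = 48 + 8*I)
H(168, -211) - 1*(-25799) = (48 + 8*(-211)) - 1*(-25799) = (48 - 1688) + 25799 = -1640 + 25799 = 24159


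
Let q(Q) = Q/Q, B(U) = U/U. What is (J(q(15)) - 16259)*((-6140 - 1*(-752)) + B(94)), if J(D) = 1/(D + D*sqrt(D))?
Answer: 175169079/2 ≈ 8.7585e+7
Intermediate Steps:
B(U) = 1
q(Q) = 1
J(D) = 1/(D + D**(3/2))
(J(q(15)) - 16259)*((-6140 - 1*(-752)) + B(94)) = (1/(1 + 1**(3/2)) - 16259)*((-6140 - 1*(-752)) + 1) = (1/(1 + 1) - 16259)*((-6140 + 752) + 1) = (1/2 - 16259)*(-5388 + 1) = (1/2 - 16259)*(-5387) = -32517/2*(-5387) = 175169079/2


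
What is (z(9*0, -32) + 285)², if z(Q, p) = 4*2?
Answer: 85849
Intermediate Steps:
z(Q, p) = 8
(z(9*0, -32) + 285)² = (8 + 285)² = 293² = 85849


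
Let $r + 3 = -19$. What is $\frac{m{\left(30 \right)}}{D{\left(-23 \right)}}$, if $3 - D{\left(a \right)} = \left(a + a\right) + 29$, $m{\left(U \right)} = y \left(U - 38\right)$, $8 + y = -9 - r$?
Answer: $-2$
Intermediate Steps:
$r = -22$ ($r = -3 - 19 = -22$)
$y = 5$ ($y = -8 - -13 = -8 + \left(-9 + 22\right) = -8 + 13 = 5$)
$m{\left(U \right)} = -190 + 5 U$ ($m{\left(U \right)} = 5 \left(U - 38\right) = 5 \left(-38 + U\right) = -190 + 5 U$)
$D{\left(a \right)} = -26 - 2 a$ ($D{\left(a \right)} = 3 - \left(\left(a + a\right) + 29\right) = 3 - \left(2 a + 29\right) = 3 - \left(29 + 2 a\right) = -26 - 2 a$)
$\frac{m{\left(30 \right)}}{D{\left(-23 \right)}} = \frac{-190 + 5 \cdot 30}{-26 - -46} = \frac{-190 + 150}{-26 + 46} = - \frac{40}{20} = \left(-40\right) \frac{1}{20} = -2$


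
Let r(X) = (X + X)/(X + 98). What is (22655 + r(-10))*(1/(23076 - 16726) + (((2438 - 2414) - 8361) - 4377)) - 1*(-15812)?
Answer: -8047193998939/27940 ≈ -2.8802e+8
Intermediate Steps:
r(X) = 2*X/(98 + X) (r(X) = (2*X)/(98 + X) = 2*X/(98 + X))
(22655 + r(-10))*(1/(23076 - 16726) + (((2438 - 2414) - 8361) - 4377)) - 1*(-15812) = (22655 + 2*(-10)/(98 - 10))*(1/(23076 - 16726) + (((2438 - 2414) - 8361) - 4377)) - 1*(-15812) = (22655 + 2*(-10)/88)*(1/6350 + ((24 - 8361) - 4377)) + 15812 = (22655 + 2*(-10)*(1/88))*(1/6350 + (-8337 - 4377)) + 15812 = (22655 - 5/22)*(1/6350 - 12714) + 15812 = (498405/22)*(-80733899/6350) + 15812 = -8047635786219/27940 + 15812 = -8047193998939/27940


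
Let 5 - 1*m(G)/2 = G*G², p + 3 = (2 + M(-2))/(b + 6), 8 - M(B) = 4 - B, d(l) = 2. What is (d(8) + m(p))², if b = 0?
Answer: 1020100/729 ≈ 1399.3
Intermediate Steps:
M(B) = 4 + B (M(B) = 8 - (4 - B) = 8 + (-4 + B) = 4 + B)
p = -7/3 (p = -3 + (2 + (4 - 2))/(0 + 6) = -3 + (2 + 2)/6 = -3 + 4*(⅙) = -3 + ⅔ = -7/3 ≈ -2.3333)
m(G) = 10 - 2*G³ (m(G) = 10 - 2*G*G² = 10 - 2*G³)
(d(8) + m(p))² = (2 + (10 - 2*(-7/3)³))² = (2 + (10 - 2*(-343/27)))² = (2 + (10 + 686/27))² = (2 + 956/27)² = (1010/27)² = 1020100/729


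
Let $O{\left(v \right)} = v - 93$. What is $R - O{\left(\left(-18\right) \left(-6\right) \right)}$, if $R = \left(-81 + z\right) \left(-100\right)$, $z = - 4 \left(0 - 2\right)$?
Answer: $7285$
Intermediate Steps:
$z = 8$ ($z = \left(-4\right) \left(-2\right) = 8$)
$R = 7300$ ($R = \left(-81 + 8\right) \left(-100\right) = \left(-73\right) \left(-100\right) = 7300$)
$O{\left(v \right)} = -93 + v$
$R - O{\left(\left(-18\right) \left(-6\right) \right)} = 7300 - \left(-93 - -108\right) = 7300 - \left(-93 + 108\right) = 7300 - 15 = 7285$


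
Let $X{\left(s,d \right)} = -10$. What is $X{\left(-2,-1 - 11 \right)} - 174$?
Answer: $-184$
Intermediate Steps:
$X{\left(-2,-1 - 11 \right)} - 174 = -10 - 174 = -184$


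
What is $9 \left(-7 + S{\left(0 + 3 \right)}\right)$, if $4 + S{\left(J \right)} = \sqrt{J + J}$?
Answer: $-99 + 9 \sqrt{6} \approx -76.955$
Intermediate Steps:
$S{\left(J \right)} = -4 + \sqrt{2} \sqrt{J}$ ($S{\left(J \right)} = -4 + \sqrt{J + J} = -4 + \sqrt{2 J} = -4 + \sqrt{2} \sqrt{J}$)
$9 \left(-7 + S{\left(0 + 3 \right)}\right) = 9 \left(-7 - \left(4 - \sqrt{2} \sqrt{0 + 3}\right)\right) = 9 \left(-7 - \left(4 - \sqrt{2} \sqrt{3}\right)\right) = 9 \left(-7 - \left(4 - \sqrt{6}\right)\right) = 9 \left(-11 + \sqrt{6}\right) = -99 + 9 \sqrt{6}$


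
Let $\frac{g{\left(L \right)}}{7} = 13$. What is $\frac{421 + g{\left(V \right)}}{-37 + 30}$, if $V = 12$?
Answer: $- \frac{512}{7} \approx -73.143$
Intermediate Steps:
$g{\left(L \right)} = 91$ ($g{\left(L \right)} = 7 \cdot 13 = 91$)
$\frac{421 + g{\left(V \right)}}{-37 + 30} = \frac{421 + 91}{-37 + 30} = \frac{512}{-7} = 512 \left(- \frac{1}{7}\right) = - \frac{512}{7}$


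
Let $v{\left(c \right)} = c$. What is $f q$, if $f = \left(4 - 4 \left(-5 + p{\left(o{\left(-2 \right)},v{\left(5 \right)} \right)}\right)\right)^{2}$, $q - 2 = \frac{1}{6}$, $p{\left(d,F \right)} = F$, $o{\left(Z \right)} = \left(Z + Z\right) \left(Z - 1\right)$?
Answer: $\frac{104}{3} \approx 34.667$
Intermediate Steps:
$o{\left(Z \right)} = 2 Z \left(-1 + Z\right)$
$q = \frac{13}{6}$ ($q = 2 + \frac{1}{6} = \frac{13}{6} \approx 2.1667$)
$f = 16$ ($f = \left(4 - 4 \left(-5 + 5\right)\right)^{2} = \left(4 - 0\right)^{2} = \left(4 + 0\right)^{2} = 4^{2} = 16$)
$f q = 16 \cdot \frac{13}{6} = \frac{104}{3}$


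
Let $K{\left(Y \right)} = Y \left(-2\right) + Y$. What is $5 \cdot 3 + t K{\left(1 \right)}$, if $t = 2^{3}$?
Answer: $7$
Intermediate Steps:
$K{\left(Y \right)} = - Y$ ($K{\left(Y \right)} = - 2 Y + Y = - Y$)
$t = 8$
$5 \cdot 3 + t K{\left(1 \right)} = 5 \cdot 3 + 8 \left(\left(-1\right) 1\right) = 15 + 8 \left(-1\right) = 15 - 8 = 7$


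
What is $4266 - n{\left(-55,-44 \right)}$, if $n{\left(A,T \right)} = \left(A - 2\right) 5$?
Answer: $4551$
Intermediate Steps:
$n{\left(A,T \right)} = -10 + 5 A$ ($n{\left(A,T \right)} = \left(-2 + A\right) 5 = -10 + 5 A$)
$4266 - n{\left(-55,-44 \right)} = 4266 - \left(-10 + 5 \left(-55\right)\right) = 4266 - \left(-10 - 275\right) = 4266 - -285 = 4266 + 285 = 4551$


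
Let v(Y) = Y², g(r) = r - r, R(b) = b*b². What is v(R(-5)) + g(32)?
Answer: 15625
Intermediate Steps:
R(b) = b³
g(r) = 0
v(R(-5)) + g(32) = ((-5)³)² + 0 = (-125)² + 0 = 15625 + 0 = 15625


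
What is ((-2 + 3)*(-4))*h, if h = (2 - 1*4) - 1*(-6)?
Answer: -16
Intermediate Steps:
h = 4 (h = (2 - 4) + 6 = -2 + 6 = 4)
((-2 + 3)*(-4))*h = ((-2 + 3)*(-4))*4 = (1*(-4))*4 = -4*4 = -16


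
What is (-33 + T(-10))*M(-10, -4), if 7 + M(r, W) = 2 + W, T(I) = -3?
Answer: 324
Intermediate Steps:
M(r, W) = -5 + W (M(r, W) = -7 + (2 + W) = -5 + W)
(-33 + T(-10))*M(-10, -4) = (-33 - 3)*(-5 - 4) = -36*(-9) = 324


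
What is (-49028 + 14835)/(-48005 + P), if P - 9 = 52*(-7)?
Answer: 1103/1560 ≈ 0.70705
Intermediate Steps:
P = -355 (P = 9 + 52*(-7) = 9 - 364 = -355)
(-49028 + 14835)/(-48005 + P) = (-49028 + 14835)/(-48005 - 355) = -34193/(-48360) = -34193*(-1/48360) = 1103/1560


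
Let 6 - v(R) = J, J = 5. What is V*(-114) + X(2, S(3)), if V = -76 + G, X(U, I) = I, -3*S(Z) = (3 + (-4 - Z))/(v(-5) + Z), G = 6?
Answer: 23941/3 ≈ 7980.3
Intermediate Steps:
v(R) = 1 (v(R) = 6 - 1*5 = 6 - 5 = 1)
S(Z) = -(-1 - Z)/(3*(1 + Z)) (S(Z) = -(3 + (-4 - Z))/(3*(1 + Z)) = -(-1 - Z)/(3*(1 + Z)))
V = -70 (V = -76 + 6 = -70)
V*(-114) + X(2, S(3)) = -70*(-114) + ⅓ = 7980 + ⅓ = 23941/3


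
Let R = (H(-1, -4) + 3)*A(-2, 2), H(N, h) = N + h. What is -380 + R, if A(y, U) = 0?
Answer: -380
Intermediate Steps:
R = 0 (R = ((-1 - 4) + 3)*0 = (-5 + 3)*0 = -2*0 = 0)
-380 + R = -380 + 0 = -380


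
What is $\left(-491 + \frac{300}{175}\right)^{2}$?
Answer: $\frac{11730625}{49} \approx 2.394 \cdot 10^{5}$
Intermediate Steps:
$\left(-491 + \frac{300}{175}\right)^{2} = \left(-491 + 300 \cdot \frac{1}{175}\right)^{2} = \left(-491 + \frac{12}{7}\right)^{2} = \left(- \frac{3425}{7}\right)^{2} = \frac{11730625}{49}$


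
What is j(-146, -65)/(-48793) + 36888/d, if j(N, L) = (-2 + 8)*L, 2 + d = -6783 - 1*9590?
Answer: -1793489934/798985375 ≈ -2.2447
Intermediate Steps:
d = -16375 (d = -2 + (-6783 - 1*9590) = -2 + (-6783 - 9590) = -2 - 16373 = -16375)
j(N, L) = 6*L
j(-146, -65)/(-48793) + 36888/d = (6*(-65))/(-48793) + 36888/(-16375) = -390*(-1/48793) + 36888*(-1/16375) = 390/48793 - 36888/16375 = -1793489934/798985375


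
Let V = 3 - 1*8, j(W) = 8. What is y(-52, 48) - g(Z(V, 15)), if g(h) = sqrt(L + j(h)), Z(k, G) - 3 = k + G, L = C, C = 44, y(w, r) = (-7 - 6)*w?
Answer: 676 - 2*sqrt(13) ≈ 668.79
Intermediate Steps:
y(w, r) = -13*w
L = 44
V = -5 (V = 3 - 8 = -5)
Z(k, G) = 3 + G + k (Z(k, G) = 3 + (k + G) = 3 + (G + k) = 3 + G + k)
g(h) = 2*sqrt(13) (g(h) = sqrt(44 + 8) = sqrt(52) = 2*sqrt(13))
y(-52, 48) - g(Z(V, 15)) = -13*(-52) - 2*sqrt(13) = 676 - 2*sqrt(13)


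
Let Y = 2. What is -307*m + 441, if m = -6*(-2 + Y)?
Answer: 441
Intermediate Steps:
m = 0 (m = -6*(-2 + 2) = -6*0 = 0)
-307*m + 441 = -307*0 + 441 = 0 + 441 = 441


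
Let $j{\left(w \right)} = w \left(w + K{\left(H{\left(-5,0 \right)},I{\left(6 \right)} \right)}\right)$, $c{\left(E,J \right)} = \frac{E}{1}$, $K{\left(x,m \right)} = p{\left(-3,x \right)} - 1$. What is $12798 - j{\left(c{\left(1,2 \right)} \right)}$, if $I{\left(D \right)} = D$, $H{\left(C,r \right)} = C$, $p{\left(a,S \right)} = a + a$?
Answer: $12804$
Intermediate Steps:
$p{\left(a,S \right)} = 2 a$
$K{\left(x,m \right)} = -7$ ($K{\left(x,m \right)} = 2 \left(-3\right) - 1 = -6 - 1 = -7$)
$c{\left(E,J \right)} = E$ ($c{\left(E,J \right)} = E 1 = E$)
$j{\left(w \right)} = w \left(-7 + w\right)$ ($j{\left(w \right)} = w \left(w - 7\right) = w \left(-7 + w\right)$)
$12798 - j{\left(c{\left(1,2 \right)} \right)} = 12798 - 1 \left(-7 + 1\right) = 12798 - 1 \left(-6\right) = 12798 - -6 = 12798 + 6 = 12804$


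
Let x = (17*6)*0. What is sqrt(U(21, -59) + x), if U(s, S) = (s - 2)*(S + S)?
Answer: I*sqrt(2242) ≈ 47.35*I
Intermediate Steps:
U(s, S) = 2*S*(-2 + s) (U(s, S) = (-2 + s)*(2*S) = 2*S*(-2 + s))
x = 0 (x = 102*0 = 0)
sqrt(U(21, -59) + x) = sqrt(2*(-59)*(-2 + 21) + 0) = sqrt(2*(-59)*19 + 0) = sqrt(-2242 + 0) = sqrt(-2242) = I*sqrt(2242)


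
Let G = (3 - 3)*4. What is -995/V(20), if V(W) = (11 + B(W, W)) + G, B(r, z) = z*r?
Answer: -995/411 ≈ -2.4209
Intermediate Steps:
B(r, z) = r*z
G = 0 (G = 0*4 = 0)
V(W) = 11 + W² (V(W) = (11 + W*W) + 0 = (11 + W²) + 0 = 11 + W²)
-995/V(20) = -995/(11 + 20²) = -995/(11 + 400) = -995/411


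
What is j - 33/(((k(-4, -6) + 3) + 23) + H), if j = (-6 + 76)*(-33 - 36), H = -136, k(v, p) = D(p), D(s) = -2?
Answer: -540927/112 ≈ -4829.7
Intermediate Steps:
k(v, p) = -2
j = -4830 (j = 70*(-69) = -4830)
j - 33/(((k(-4, -6) + 3) + 23) + H) = -4830 - 33/(((-2 + 3) + 23) - 136) = -4830 - 33/((1 + 23) - 136) = -4830 - 33/(24 - 136) = -4830 - 33/(-112) = -4830 - 33*(-1/112) = -4830 + 33/112 = -540927/112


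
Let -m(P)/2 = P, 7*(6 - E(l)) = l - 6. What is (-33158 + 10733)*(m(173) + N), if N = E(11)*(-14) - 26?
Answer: 10001550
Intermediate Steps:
E(l) = 48/7 - l/7 (E(l) = 6 - (l - 6)/7 = 6 - (-6 + l)/7 = 6 + (6/7 - l/7) = 48/7 - l/7)
m(P) = -2*P
N = -100 (N = (48/7 - ⅐*11)*(-14) - 26 = (48/7 - 11/7)*(-14) - 26 = (37/7)*(-14) - 26 = -74 - 26 = -100)
(-33158 + 10733)*(m(173) + N) = (-33158 + 10733)*(-2*173 - 100) = -22425*(-346 - 100) = -22425*(-446) = 10001550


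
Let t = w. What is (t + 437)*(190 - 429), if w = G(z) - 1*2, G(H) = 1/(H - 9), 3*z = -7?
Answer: -3534093/34 ≈ -1.0394e+5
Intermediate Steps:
z = -7/3 (z = (⅓)*(-7) = -7/3 ≈ -2.3333)
G(H) = 1/(-9 + H)
w = -71/34 (w = 1/(-9 - 7/3) - 1*2 = 1/(-34/3) - 2 = -3/34 - 2 = -71/34 ≈ -2.0882)
t = -71/34 ≈ -2.0882
(t + 437)*(190 - 429) = (-71/34 + 437)*(190 - 429) = (14787/34)*(-239) = -3534093/34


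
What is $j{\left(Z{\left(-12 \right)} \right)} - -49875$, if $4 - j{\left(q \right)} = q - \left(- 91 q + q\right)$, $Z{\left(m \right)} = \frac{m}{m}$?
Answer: $49788$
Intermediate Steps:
$Z{\left(m \right)} = 1$
$j{\left(q \right)} = 4 - 91 q$ ($j{\left(q \right)} = 4 - \left(q - \left(- 91 q + q\right)\right) = 4 - \left(q - - 90 q\right) = 4 - \left(q + 90 q\right) = 4 - 91 q$)
$j{\left(Z{\left(-12 \right)} \right)} - -49875 = \left(4 - 91\right) - -49875 = \left(4 - 91\right) + 49875 = -87 + 49875 = 49788$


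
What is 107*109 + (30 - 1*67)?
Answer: 11626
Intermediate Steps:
107*109 + (30 - 1*67) = 11663 + (30 - 67) = 11663 - 37 = 11626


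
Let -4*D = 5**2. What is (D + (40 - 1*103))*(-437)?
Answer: 121049/4 ≈ 30262.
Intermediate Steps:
D = -25/4 (D = -1/4*5**2 = -1/4*25 = -25/4 ≈ -6.2500)
(D + (40 - 1*103))*(-437) = (-25/4 + (40 - 1*103))*(-437) = (-25/4 + (40 - 103))*(-437) = (-25/4 - 63)*(-437) = -277/4*(-437) = 121049/4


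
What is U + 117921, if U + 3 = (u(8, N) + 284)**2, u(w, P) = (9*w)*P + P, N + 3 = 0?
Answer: 122143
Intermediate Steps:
N = -3 (N = -3 + 0 = -3)
u(w, P) = P + 9*P*w (u(w, P) = 9*P*w + P = P + 9*P*w)
U = 4222 (U = -3 + (-3*(1 + 9*8) + 284)**2 = -3 + (-3*(1 + 72) + 284)**2 = -3 + (-3*73 + 284)**2 = -3 + (-219 + 284)**2 = -3 + 65**2 = -3 + 4225 = 4222)
U + 117921 = 4222 + 117921 = 122143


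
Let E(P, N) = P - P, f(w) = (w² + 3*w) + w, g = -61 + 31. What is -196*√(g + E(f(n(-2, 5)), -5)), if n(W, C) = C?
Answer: -196*I*√30 ≈ -1073.5*I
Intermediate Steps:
g = -30
f(w) = w² + 4*w
E(P, N) = 0
-196*√(g + E(f(n(-2, 5)), -5)) = -196*√(-30 + 0) = -196*I*√30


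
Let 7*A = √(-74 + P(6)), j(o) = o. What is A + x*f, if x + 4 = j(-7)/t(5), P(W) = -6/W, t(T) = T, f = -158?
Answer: 4266/5 + 5*I*√3/7 ≈ 853.2 + 1.2372*I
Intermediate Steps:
A = 5*I*√3/7 (A = √(-74 - 6/6)/7 = √(-74 - 6*⅙)/7 = √(-74 - 1)/7 = √(-75)/7 = (5*I*√3)/7 = 5*I*√3/7 ≈ 1.2372*I)
x = -27/5 (x = -4 - 7/5 = -27/5 ≈ -5.4000)
A + x*f = 5*I*√3/7 - 27/5*(-158) = 5*I*√3/7 + 4266/5 = 4266/5 + 5*I*√3/7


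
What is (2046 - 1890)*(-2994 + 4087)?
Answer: 170508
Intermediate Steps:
(2046 - 1890)*(-2994 + 4087) = 156*1093 = 170508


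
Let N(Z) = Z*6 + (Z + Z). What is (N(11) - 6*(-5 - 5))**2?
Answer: 21904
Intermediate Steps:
N(Z) = 8*Z (N(Z) = 6*Z + 2*Z = 8*Z)
(N(11) - 6*(-5 - 5))**2 = (8*11 - 6*(-5 - 5))**2 = (88 - 6*(-10))**2 = (88 + 60)**2 = 148**2 = 21904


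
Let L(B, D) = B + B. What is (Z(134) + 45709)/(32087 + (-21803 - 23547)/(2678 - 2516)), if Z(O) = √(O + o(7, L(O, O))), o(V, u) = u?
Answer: 3702429/2576372 + 81*√402/2576372 ≈ 1.4377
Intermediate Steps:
L(B, D) = 2*B
Z(O) = √3*√O (Z(O) = √(O + 2*O) = √(3*O) = √3*√O)
(Z(134) + 45709)/(32087 + (-21803 - 23547)/(2678 - 2516)) = (√3*√134 + 45709)/(32087 + (-21803 - 23547)/(2678 - 2516)) = (√402 + 45709)/(32087 - 45350/162) = (45709 + √402)/(32087 - 45350*1/162) = (45709 + √402)/(32087 - 22675/81) = (45709 + √402)/(2576372/81) = (45709 + √402)*(81/2576372) = 3702429/2576372 + 81*√402/2576372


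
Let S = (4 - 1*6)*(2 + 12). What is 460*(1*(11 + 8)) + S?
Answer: 8712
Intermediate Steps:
S = -28 (S = (4 - 6)*14 = -2*14 = -28)
460*(1*(11 + 8)) + S = 460*(1*(11 + 8)) - 28 = 460*(1*19) - 28 = 460*19 - 28 = 8740 - 28 = 8712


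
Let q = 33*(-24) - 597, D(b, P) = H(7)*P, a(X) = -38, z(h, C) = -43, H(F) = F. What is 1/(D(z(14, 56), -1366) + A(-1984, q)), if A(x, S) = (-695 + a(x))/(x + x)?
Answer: -3968/37941283 ≈ -0.00010458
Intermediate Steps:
D(b, P) = 7*P
q = -1389 (q = -792 - 597 = -1389)
A(x, S) = -733/(2*x) (A(x, S) = (-695 - 38)/(x + x) = -733*1/(2*x) = -733/(2*x))
1/(D(z(14, 56), -1366) + A(-1984, q)) = 1/(7*(-1366) - 733/2/(-1984)) = 1/(-9562 - 733/2*(-1/1984)) = 1/(-9562 + 733/3968) = 1/(-37941283/3968) = -3968/37941283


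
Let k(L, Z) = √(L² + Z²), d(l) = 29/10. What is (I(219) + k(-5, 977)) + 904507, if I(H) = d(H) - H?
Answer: 9042909/10 + √954554 ≈ 9.0527e+5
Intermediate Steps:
d(l) = 29/10 (d(l) = 29*(⅒) = 29/10)
I(H) = 29/10 - H
(I(219) + k(-5, 977)) + 904507 = ((29/10 - 1*219) + √((-5)² + 977²)) + 904507 = ((29/10 - 219) + √(25 + 954529)) + 904507 = (-2161/10 + √954554) + 904507 = 9042909/10 + √954554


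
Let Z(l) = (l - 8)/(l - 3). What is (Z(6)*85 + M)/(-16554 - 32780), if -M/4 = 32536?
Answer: 195301/74001 ≈ 2.6392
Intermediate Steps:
Z(l) = (-8 + l)/(-3 + l)
M = -130144 (M = -4*32536 = -130144)
(Z(6)*85 + M)/(-16554 - 32780) = (((-8 + 6)/(-3 + 6))*85 - 130144)/(-16554 - 32780) = ((-2/3)*85 - 130144)/(-49334) = (((1/3)*(-2))*85 - 130144)*(-1/49334) = (-2/3*85 - 130144)*(-1/49334) = (-170/3 - 130144)*(-1/49334) = -390602/3*(-1/49334) = 195301/74001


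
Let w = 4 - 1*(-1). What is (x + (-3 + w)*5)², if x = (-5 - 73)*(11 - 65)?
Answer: 17825284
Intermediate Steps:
w = 5 (w = 4 + 1 = 5)
x = 4212 (x = -78*(-54) = 4212)
(x + (-3 + w)*5)² = (4212 + (-3 + 5)*5)² = (4212 + 2*5)² = (4212 + 10)² = 4222² = 17825284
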